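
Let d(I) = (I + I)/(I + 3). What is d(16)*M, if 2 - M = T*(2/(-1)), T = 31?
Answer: 2048/19 ≈ 107.79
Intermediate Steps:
M = 64 (M = 2 - 31*2/(-1) = 2 - 31*2*(-1) = 2 - 31*(-2) = 2 - 1*(-62) = 2 + 62 = 64)
d(I) = 2*I/(3 + I) (d(I) = (2*I)/(3 + I) = 2*I/(3 + I))
d(16)*M = (2*16/(3 + 16))*64 = (2*16/19)*64 = (2*16*(1/19))*64 = (32/19)*64 = 2048/19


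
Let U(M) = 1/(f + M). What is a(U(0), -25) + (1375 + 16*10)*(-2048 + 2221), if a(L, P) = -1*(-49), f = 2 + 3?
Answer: 265604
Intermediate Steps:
f = 5
U(M) = 1/(5 + M)
a(L, P) = 49
a(U(0), -25) + (1375 + 16*10)*(-2048 + 2221) = 49 + (1375 + 16*10)*(-2048 + 2221) = 49 + (1375 + 160)*173 = 49 + 1535*173 = 49 + 265555 = 265604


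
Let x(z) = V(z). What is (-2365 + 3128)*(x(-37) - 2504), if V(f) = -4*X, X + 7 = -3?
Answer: -1880032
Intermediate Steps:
X = -10 (X = -7 - 3 = -10)
V(f) = 40 (V(f) = -4*(-10) = 40)
x(z) = 40
(-2365 + 3128)*(x(-37) - 2504) = (-2365 + 3128)*(40 - 2504) = 763*(-2464) = -1880032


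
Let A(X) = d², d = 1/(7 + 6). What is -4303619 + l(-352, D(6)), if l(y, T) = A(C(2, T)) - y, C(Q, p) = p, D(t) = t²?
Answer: -727252122/169 ≈ -4.3033e+6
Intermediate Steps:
d = 1/13 ≈ 0.076923
A(X) = 1/169 (A(X) = (1/13)² = 1/169)
l(y, T) = 1/169 - y
-4303619 + l(-352, D(6)) = -4303619 + (1/169 - 1*(-352)) = -4303619 + (1/169 + 352) = -4303619 + 59489/169 = -727252122/169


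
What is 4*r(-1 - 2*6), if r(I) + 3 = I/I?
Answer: -8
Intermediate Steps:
r(I) = -2 (r(I) = -3 + I/I = -3 + 1 = -2)
4*r(-1 - 2*6) = 4*(-2) = -8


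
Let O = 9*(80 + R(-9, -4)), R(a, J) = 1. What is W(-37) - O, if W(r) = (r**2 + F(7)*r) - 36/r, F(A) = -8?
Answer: 34668/37 ≈ 936.97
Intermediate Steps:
O = 729 (O = 9*(80 + 1) = 9*81 = 729)
W(r) = r**2 - 36/r - 8*r (W(r) = (r**2 - 8*r) - 36/r = r**2 - 36/r - 8*r)
W(-37) - O = (-36 + (-37)**2*(-8 - 37))/(-37) - 1*729 = -(-36 + 1369*(-45))/37 - 729 = -(-36 - 61605)/37 - 729 = -1/37*(-61641) - 729 = 61641/37 - 729 = 34668/37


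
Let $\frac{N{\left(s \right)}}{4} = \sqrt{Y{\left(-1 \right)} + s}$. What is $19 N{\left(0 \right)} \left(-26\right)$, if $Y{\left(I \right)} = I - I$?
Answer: $0$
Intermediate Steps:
$Y{\left(I \right)} = 0$
$N{\left(s \right)} = 4 \sqrt{s}$ ($N{\left(s \right)} = 4 \sqrt{0 + s} = 4 \sqrt{s}$)
$19 N{\left(0 \right)} \left(-26\right) = 19 \cdot 4 \sqrt{0} \left(-26\right) = 19 \cdot 4 \cdot 0 \left(-26\right) = 19 \cdot 0 \left(-26\right) = 0 \left(-26\right) = 0$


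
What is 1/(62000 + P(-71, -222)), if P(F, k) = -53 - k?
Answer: 1/62169 ≈ 1.6085e-5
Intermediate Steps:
1/(62000 + P(-71, -222)) = 1/(62000 + (-53 - 1*(-222))) = 1/(62000 + (-53 + 222)) = 1/(62000 + 169) = 1/62169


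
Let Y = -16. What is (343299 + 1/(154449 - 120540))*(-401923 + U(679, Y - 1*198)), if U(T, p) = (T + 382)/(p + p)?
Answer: -500629960185054040/3628263 ≈ -1.3798e+11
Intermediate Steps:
U(T, p) = (382 + T)/(2*p) (U(T, p) = (382 + T)/((2*p)) = (382 + T)*(1/(2*p)) = (382 + T)/(2*p))
(343299 + 1/(154449 - 120540))*(-401923 + U(679, Y - 1*198)) = (343299 + 1/(154449 - 120540))*(-401923 + (382 + 679)/(2*(-16 - 1*198))) = (343299 + 1/33909)*(-401923 + (½)*1061/(-16 - 198)) = (343299 + 1/33909)*(-401923 + (½)*1061/(-214)) = 11640925792*(-401923 + (½)*(-1/214)*1061)/33909 = 11640925792*(-401923 - 1061/428)/33909 = (11640925792/33909)*(-172024105/428) = -500629960185054040/3628263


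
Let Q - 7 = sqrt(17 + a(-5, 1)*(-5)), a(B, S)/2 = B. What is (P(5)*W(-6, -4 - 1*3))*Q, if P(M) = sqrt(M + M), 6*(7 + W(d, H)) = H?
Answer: 49*sqrt(10)*(-7 - sqrt(67))/6 ≈ -392.17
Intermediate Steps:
W(d, H) = -7 + H/6
a(B, S) = 2*B
P(M) = sqrt(2)*sqrt(M) (P(M) = sqrt(2*M) = sqrt(2)*sqrt(M))
Q = 7 + sqrt(67) (Q = 7 + sqrt(17 + (2*(-5))*(-5)) = 7 + sqrt(17 - 10*(-5)) = 7 + sqrt(17 + 50) = 7 + sqrt(67) ≈ 15.185)
(P(5)*W(-6, -4 - 1*3))*Q = ((sqrt(2)*sqrt(5))*(-7 + (-4 - 1*3)/6))*(7 + sqrt(67)) = (sqrt(10)*(-7 + (-4 - 3)/6))*(7 + sqrt(67)) = (sqrt(10)*(-7 + (1/6)*(-7)))*(7 + sqrt(67)) = (sqrt(10)*(-7 - 7/6))*(7 + sqrt(67)) = (sqrt(10)*(-49/6))*(7 + sqrt(67)) = (-49*sqrt(10)/6)*(7 + sqrt(67)) = -49*sqrt(10)*(7 + sqrt(67))/6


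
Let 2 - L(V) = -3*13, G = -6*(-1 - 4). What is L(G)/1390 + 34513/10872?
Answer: 24209411/7556040 ≈ 3.2040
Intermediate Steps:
G = 30 (G = -6*(-5) = 30)
L(V) = 41 (L(V) = 2 - (-3)*13 = 2 - 1*(-39) = 2 + 39 = 41)
L(G)/1390 + 34513/10872 = 41/1390 + 34513/10872 = 24209411/7556040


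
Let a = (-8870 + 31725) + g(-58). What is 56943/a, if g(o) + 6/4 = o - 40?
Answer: 113886/45511 ≈ 2.5024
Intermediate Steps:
g(o) = -83/2 + o (g(o) = -3/2 + (o - 40) = -3/2 + (-40 + o) = -83/2 + o)
a = 45511/2 (a = (-8870 + 31725) + (-83/2 - 58) = 22855 - 199/2 = 45511/2 ≈ 22756.)
56943/a = 56943/(45511/2) = 56943*(2/45511) = 113886/45511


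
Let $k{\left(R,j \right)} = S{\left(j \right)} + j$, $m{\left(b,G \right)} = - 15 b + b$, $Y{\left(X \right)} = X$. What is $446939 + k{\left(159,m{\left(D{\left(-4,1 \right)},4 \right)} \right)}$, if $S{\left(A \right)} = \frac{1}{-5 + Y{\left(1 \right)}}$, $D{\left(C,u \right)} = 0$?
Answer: $\frac{1787755}{4} \approx 4.4694 \cdot 10^{5}$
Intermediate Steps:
$S{\left(A \right)} = - \frac{1}{4}$ ($S{\left(A \right)} = \frac{1}{-5 + 1} = \frac{1}{-4} = - \frac{1}{4}$)
$m{\left(b,G \right)} = - 14 b$
$k{\left(R,j \right)} = - \frac{1}{4} + j$
$446939 + k{\left(159,m{\left(D{\left(-4,1 \right)},4 \right)} \right)} = 446939 - \frac{1}{4} = \frac{1787755}{4}$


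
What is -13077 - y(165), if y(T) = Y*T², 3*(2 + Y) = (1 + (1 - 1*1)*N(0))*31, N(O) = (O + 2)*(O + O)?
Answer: -239952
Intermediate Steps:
N(O) = 2*O*(2 + O) (N(O) = (2 + O)*(2*O) = 2*O*(2 + O))
Y = 25/3 (Y = -2 + ((1 + (1 - 1*1)*(2*0*(2 + 0)))*31)/3 = -2 + ((1 + (1 - 1)*(2*0*2))*31)/3 = -2 + ((1 + 0*0)*31)/3 = -2 + ((1 + 0)*31)/3 = -2 + (1*31)/3 = -2 + (⅓)*31 = -2 + 31/3 = 25/3 ≈ 8.3333)
y(T) = 25*T²/3
-13077 - y(165) = -13077 - 25*165²/3 = -13077 - 25*27225/3 = -13077 - 1*226875 = -13077 - 226875 = -239952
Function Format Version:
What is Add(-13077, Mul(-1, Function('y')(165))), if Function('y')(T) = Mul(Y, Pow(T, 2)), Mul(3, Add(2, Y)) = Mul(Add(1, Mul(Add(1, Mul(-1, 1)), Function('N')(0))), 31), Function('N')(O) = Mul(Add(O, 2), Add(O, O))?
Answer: -239952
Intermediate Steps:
Function('N')(O) = Mul(2, O, Add(2, O)) (Function('N')(O) = Mul(Add(2, O), Mul(2, O)) = Mul(2, O, Add(2, O)))
Y = Rational(25, 3) (Y = Add(-2, Mul(Rational(1, 3), Mul(Add(1, Mul(Add(1, Mul(-1, 1)), Mul(2, 0, Add(2, 0)))), 31))) = Add(-2, Mul(Rational(1, 3), Mul(Add(1, Mul(Add(1, -1), Mul(2, 0, 2))), 31))) = Add(-2, Mul(Rational(1, 3), Mul(Add(1, Mul(0, 0)), 31))) = Add(-2, Mul(Rational(1, 3), Mul(Add(1, 0), 31))) = Add(-2, Mul(Rational(1, 3), Mul(1, 31))) = Add(-2, Mul(Rational(1, 3), 31)) = Add(-2, Rational(31, 3)) = Rational(25, 3) ≈ 8.3333)
Function('y')(T) = Mul(Rational(25, 3), Pow(T, 2))
Add(-13077, Mul(-1, Function('y')(165))) = Add(-13077, Mul(-1, Mul(Rational(25, 3), Pow(165, 2)))) = Add(-13077, Mul(-1, Mul(Rational(25, 3), 27225))) = Add(-13077, Mul(-1, 226875)) = Add(-13077, -226875) = -239952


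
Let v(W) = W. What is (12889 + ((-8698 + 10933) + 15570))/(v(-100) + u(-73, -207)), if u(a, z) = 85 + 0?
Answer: -30694/15 ≈ -2046.3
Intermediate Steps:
u(a, z) = 85
(12889 + ((-8698 + 10933) + 15570))/(v(-100) + u(-73, -207)) = (12889 + ((-8698 + 10933) + 15570))/(-100 + 85) = (12889 + (2235 + 15570))/(-15) = (12889 + 17805)*(-1/15) = 30694*(-1/15) = -30694/15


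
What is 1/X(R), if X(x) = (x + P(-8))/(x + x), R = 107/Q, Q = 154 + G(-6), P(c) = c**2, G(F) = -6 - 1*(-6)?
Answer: 214/9963 ≈ 0.021479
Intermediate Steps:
G(F) = 0 (G(F) = -6 + 6 = 0)
Q = 154 (Q = 154 + 0 = 154)
R = 107/154 ≈ 0.69481
X(x) = (64 + x)/(2*x) (X(x) = (x + (-8)**2)/(x + x) = (x + 64)/((2*x)) = (64 + x)*(1/(2*x)) = (64 + x)/(2*x))
1/X(R) = 1/((64 + 107/154)/(2*(107/154))) = 1/((1/2)*(154/107)*(9963/154)) = 1/(9963/214) = 214/9963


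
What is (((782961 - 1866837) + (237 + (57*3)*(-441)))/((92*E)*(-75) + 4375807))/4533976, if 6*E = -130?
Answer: -579525/10258816665316 ≈ -5.6490e-8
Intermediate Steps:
E = -65/3 (E = (⅙)*(-130) = -65/3 ≈ -21.667)
(((782961 - 1866837) + (237 + (57*3)*(-441)))/((92*E)*(-75) + 4375807))/4533976 = (((782961 - 1866837) + (237 + (57*3)*(-441)))/((92*(-65/3))*(-75) + 4375807))/4533976 = ((-1083876 + (237 + 171*(-441)))/(-5980/3*(-75) + 4375807))*(1/4533976) = ((-1083876 + (237 - 75411))/(149500 + 4375807))*(1/4533976) = ((-1083876 - 75174)/4525307)*(1/4533976) = -1159050*1/4525307*(1/4533976) = -1159050/4525307*1/4533976 = -579525/10258816665316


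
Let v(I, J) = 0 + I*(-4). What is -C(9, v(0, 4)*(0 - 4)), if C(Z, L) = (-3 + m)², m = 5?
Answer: -4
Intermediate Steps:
v(I, J) = -4*I (v(I, J) = 0 - 4*I = -4*I)
C(Z, L) = 4 (C(Z, L) = (-3 + 5)² = 2² = 4)
-C(9, v(0, 4)*(0 - 4)) = -1*4 = -4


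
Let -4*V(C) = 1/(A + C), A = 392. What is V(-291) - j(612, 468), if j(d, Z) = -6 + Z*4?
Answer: -753865/404 ≈ -1866.0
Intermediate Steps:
V(C) = -1/(4*(392 + C))
j(d, Z) = -6 + 4*Z
V(-291) - j(612, 468) = -1/(1568 + 4*(-291)) - (-6 + 4*468) = -1/(1568 - 1164) - (-6 + 1872) = -1/404 - 1*1866 = -1*1/404 - 1866 = -1/404 - 1866 = -753865/404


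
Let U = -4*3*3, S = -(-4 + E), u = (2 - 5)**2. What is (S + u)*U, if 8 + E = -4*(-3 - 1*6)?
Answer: 540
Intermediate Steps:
u = 9 (u = (-3)**2 = 9)
E = 28 (E = -8 - 4*(-3 - 1*6) = -8 - 4*(-3 - 6) = -8 - 4*(-9) = -8 + 36 = 28)
S = -24 (S = -(-4 + 28) = -1*24 = -24)
U = -36 (U = -12*3 = -36)
(S + u)*U = (-24 + 9)*(-36) = -15*(-36) = 540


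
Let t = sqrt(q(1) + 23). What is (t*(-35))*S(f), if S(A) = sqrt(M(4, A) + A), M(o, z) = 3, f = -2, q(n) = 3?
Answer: -35*sqrt(26) ≈ -178.47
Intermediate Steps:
S(A) = sqrt(3 + A)
t = sqrt(26) (t = sqrt(3 + 23) = sqrt(26) ≈ 5.0990)
(t*(-35))*S(f) = (sqrt(26)*(-35))*sqrt(3 - 2) = (-35*sqrt(26))*sqrt(1) = -35*sqrt(26)*1 = -35*sqrt(26)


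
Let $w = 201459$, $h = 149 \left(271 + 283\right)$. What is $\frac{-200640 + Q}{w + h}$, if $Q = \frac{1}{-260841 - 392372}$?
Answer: $- \frac{131060656321}{185515758065} \approx -0.70647$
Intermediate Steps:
$h = 82546$ ($h = 149 \cdot 554 = 82546$)
$Q = - \frac{1}{653213}$ ($Q = \frac{1}{-653213} = - \frac{1}{653213} \approx -1.5309 \cdot 10^{-6}$)
$\frac{-200640 + Q}{w + h} = \frac{-200640 - \frac{1}{653213}}{201459 + 82546} = - \frac{131060656321}{653213 \cdot 284005} = \left(- \frac{131060656321}{653213}\right) \frac{1}{284005} = - \frac{131060656321}{185515758065}$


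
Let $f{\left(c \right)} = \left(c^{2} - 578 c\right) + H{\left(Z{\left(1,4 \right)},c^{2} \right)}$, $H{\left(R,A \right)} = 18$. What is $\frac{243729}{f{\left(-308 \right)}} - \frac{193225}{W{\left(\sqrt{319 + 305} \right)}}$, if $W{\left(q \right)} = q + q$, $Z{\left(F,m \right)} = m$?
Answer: $\frac{243729}{272906} - \frac{193225 \sqrt{39}}{312} \approx -3866.7$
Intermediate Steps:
$f{\left(c \right)} = 18 + c^{2} - 578 c$ ($f{\left(c \right)} = \left(c^{2} - 578 c\right) + 18 = 18 + c^{2} - 578 c$)
$W{\left(q \right)} = 2 q$
$\frac{243729}{f{\left(-308 \right)}} - \frac{193225}{W{\left(\sqrt{319 + 305} \right)}} = \frac{243729}{18 + \left(-308\right)^{2} - -178024} - \frac{193225}{2 \sqrt{319 + 305}} = \frac{243729}{18 + 94864 + 178024} - \frac{193225}{2 \sqrt{624}} = \frac{243729}{272906} - \frac{193225}{2 \cdot 4 \sqrt{39}} = 243729 \cdot \frac{1}{272906} - \frac{193225}{8 \sqrt{39}} = \frac{243729}{272906} - 193225 \frac{\sqrt{39}}{312} = \frac{243729}{272906} - \frac{193225 \sqrt{39}}{312}$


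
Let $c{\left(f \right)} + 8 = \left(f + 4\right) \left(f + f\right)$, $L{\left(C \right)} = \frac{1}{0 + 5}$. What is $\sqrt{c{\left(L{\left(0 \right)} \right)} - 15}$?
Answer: $\frac{i \sqrt{533}}{5} \approx 4.6174 i$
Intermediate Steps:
$L{\left(C \right)} = \frac{1}{5}$
$c{\left(f \right)} = -8 + 2 f \left(4 + f\right)$ ($c{\left(f \right)} = -8 + \left(f + 4\right) \left(f + f\right) = -8 + \left(4 + f\right) 2 f = -8 + 2 f \left(4 + f\right)$)
$\sqrt{c{\left(L{\left(0 \right)} \right)} - 15} = \sqrt{\left(-8 + \frac{2}{25} + 8 \cdot \frac{1}{5}\right) - 15} = \sqrt{\left(-8 + 2 \cdot \frac{1}{25} + \frac{8}{5}\right) - 15} = \sqrt{\left(-8 + \frac{2}{25} + \frac{8}{5}\right) - 15} = \sqrt{- \frac{158}{25} - 15} = \sqrt{- \frac{533}{25}} = \frac{i \sqrt{533}}{5}$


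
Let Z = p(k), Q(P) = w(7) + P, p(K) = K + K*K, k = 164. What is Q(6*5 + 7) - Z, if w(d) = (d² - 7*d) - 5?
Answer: -27028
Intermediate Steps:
p(K) = K + K²
w(d) = -5 + d² - 7*d
Q(P) = -5 + P (Q(P) = (-5 + 7² - 7*7) + P = (-5 + 49 - 49) + P = -5 + P)
Z = 27060 (Z = 164*(1 + 164) = 164*165 = 27060)
Q(6*5 + 7) - Z = (-5 + (6*5 + 7)) - 1*27060 = (-5 + (30 + 7)) - 27060 = (-5 + 37) - 27060 = 32 - 27060 = -27028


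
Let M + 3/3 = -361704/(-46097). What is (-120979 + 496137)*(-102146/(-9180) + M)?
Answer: 713353222471169/105792615 ≈ 6.7429e+6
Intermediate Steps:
M = 315607/46097 (M = -1 - 361704/(-46097) = -1 - 361704*(-1/46097) = -1 + 361704/46097 = 315607/46097 ≈ 6.8466)
(-120979 + 496137)*(-102146/(-9180) + M) = (-120979 + 496137)*(-102146/(-9180) + 315607/46097) = 375158*(-102146*(-1/9180) + 315607/46097) = 375158*(51073/4590 + 315607/46097) = 375158*(3802948211/211585230) = 713353222471169/105792615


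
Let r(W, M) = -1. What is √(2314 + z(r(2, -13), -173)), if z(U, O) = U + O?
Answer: 2*√535 ≈ 46.260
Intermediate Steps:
z(U, O) = O + U
√(2314 + z(r(2, -13), -173)) = √(2314 + (-173 - 1)) = √(2314 - 174) = √2140 = 2*√535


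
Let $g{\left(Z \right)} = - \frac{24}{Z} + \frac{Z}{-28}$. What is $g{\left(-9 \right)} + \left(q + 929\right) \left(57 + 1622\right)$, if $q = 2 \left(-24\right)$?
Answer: $\frac{124252967}{84} \approx 1.4792 \cdot 10^{6}$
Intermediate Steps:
$g{\left(Z \right)} = - \frac{24}{Z} - \frac{Z}{28}$ ($g{\left(Z \right)} = - \frac{24}{Z} + Z \left(- \frac{1}{28}\right) = - \frac{24}{Z} - \frac{Z}{28}$)
$q = -48$
$g{\left(-9 \right)} + \left(q + 929\right) \left(57 + 1622\right) = \left(- \frac{24}{-9} - - \frac{9}{28}\right) + \left(-48 + 929\right) \left(57 + 1622\right) = \left(\left(-24\right) \left(- \frac{1}{9}\right) + \frac{9}{28}\right) + 881 \cdot 1679 = \left(\frac{8}{3} + \frac{9}{28}\right) + 1479199 = \frac{251}{84} + 1479199 = \frac{124252967}{84}$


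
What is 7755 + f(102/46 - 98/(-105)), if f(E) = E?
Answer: 2676562/345 ≈ 7758.1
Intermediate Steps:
7755 + f(102/46 - 98/(-105)) = 7755 + (102/46 - 98/(-105)) = 7755 + (102*(1/46) - 98*(-1/105)) = 7755 + (51/23 + 14/15) = 7755 + 1087/345 = 2676562/345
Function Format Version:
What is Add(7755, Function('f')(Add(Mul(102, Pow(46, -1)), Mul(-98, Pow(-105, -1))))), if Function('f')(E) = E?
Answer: Rational(2676562, 345) ≈ 7758.1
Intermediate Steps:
Add(7755, Function('f')(Add(Mul(102, Pow(46, -1)), Mul(-98, Pow(-105, -1))))) = Add(7755, Add(Mul(102, Pow(46, -1)), Mul(-98, Pow(-105, -1)))) = Add(7755, Add(Mul(102, Rational(1, 46)), Mul(-98, Rational(-1, 105)))) = Add(7755, Add(Rational(51, 23), Rational(14, 15))) = Add(7755, Rational(1087, 345)) = Rational(2676562, 345)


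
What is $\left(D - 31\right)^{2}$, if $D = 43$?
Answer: $144$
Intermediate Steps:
$\left(D - 31\right)^{2} = \left(43 - 31\right)^{2} = 12^{2} = 144$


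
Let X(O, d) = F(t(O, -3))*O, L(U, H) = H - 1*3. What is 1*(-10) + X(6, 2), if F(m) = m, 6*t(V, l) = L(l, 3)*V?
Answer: -10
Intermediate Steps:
L(U, H) = -3 + H (L(U, H) = H - 3 = -3 + H)
t(V, l) = 0 (t(V, l) = ((-3 + 3)*V)/6 = (0*V)/6 = (1/6)*0 = 0)
X(O, d) = 0 (X(O, d) = 0*O = 0)
1*(-10) + X(6, 2) = 1*(-10) + 0 = -10 + 0 = -10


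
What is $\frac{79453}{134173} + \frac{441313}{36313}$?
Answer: $\frac{62097465938}{4872224149} \approx 12.745$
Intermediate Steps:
$\frac{79453}{134173} + \frac{441313}{36313} = \frac{62097465938}{4872224149}$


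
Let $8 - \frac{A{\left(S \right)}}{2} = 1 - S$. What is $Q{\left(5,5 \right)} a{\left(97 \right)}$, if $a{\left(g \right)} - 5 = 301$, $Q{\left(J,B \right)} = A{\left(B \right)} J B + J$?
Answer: $185130$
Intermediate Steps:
$A{\left(S \right)} = 14 + 2 S$ ($A{\left(S \right)} = 16 - 2 \left(1 - S\right) = 16 + \left(-2 + 2 S\right) = 14 + 2 S$)
$Q{\left(J,B \right)} = J + B J \left(14 + 2 B\right)$ ($Q{\left(J,B \right)} = \left(14 + 2 B\right) J B + J = J \left(14 + 2 B\right) B + J = B J \left(14 + 2 B\right) + J = J + B J \left(14 + 2 B\right)$)
$a{\left(g \right)} = 306$ ($a{\left(g \right)} = 5 + 301 = 306$)
$Q{\left(5,5 \right)} a{\left(97 \right)} = 5 \left(1 + 2 \cdot 5 \left(7 + 5\right)\right) 306 = 5 \left(1 + 2 \cdot 5 \cdot 12\right) 306 = 5 \left(1 + 120\right) 306 = 5 \cdot 121 \cdot 306 = 605 \cdot 306 = 185130$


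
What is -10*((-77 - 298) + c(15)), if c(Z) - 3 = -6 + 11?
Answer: 3670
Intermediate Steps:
c(Z) = 8 (c(Z) = 3 + (-6 + 11) = 3 + 5 = 8)
-10*((-77 - 298) + c(15)) = -10*((-77 - 298) + 8) = -10*(-375 + 8) = -10*(-367) = 3670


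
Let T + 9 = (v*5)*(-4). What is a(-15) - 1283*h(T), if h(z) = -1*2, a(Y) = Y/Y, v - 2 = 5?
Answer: 2567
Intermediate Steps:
v = 7 (v = 2 + 5 = 7)
T = -149 (T = -9 + (7*5)*(-4) = -9 + 35*(-4) = -9 - 140 = -149)
a(Y) = 1
h(z) = -2
a(-15) - 1283*h(T) = 1 - 1283*(-2) = 1 + 2566 = 2567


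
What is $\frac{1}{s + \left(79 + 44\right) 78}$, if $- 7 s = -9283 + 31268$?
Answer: $\frac{7}{45173} \approx 0.00015496$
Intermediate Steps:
$s = - \frac{21985}{7}$ ($s = - \frac{-9283 + 31268}{7} = \left(- \frac{1}{7}\right) 21985 = - \frac{21985}{7} \approx -3140.7$)
$\frac{1}{s + \left(79 + 44\right) 78} = \frac{1}{- \frac{21985}{7} + \left(79 + 44\right) 78} = \frac{1}{- \frac{21985}{7} + 123 \cdot 78} = \frac{1}{- \frac{21985}{7} + 9594} = \frac{1}{\frac{45173}{7}} = \frac{7}{45173}$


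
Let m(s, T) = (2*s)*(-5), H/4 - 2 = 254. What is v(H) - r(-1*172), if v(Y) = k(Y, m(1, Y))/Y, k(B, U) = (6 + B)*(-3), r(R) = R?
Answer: 86519/512 ≈ 168.98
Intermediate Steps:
H = 1024 (H = 8 + 4*254 = 8 + 1016 = 1024)
m(s, T) = -10*s
k(B, U) = -18 - 3*B
v(Y) = (-18 - 3*Y)/Y
v(H) - r(-1*172) = (-3 - 18/1024) - (-1)*172 = (-3 - 18*1/1024) - 1*(-172) = (-3 - 9/512) + 172 = -1545/512 + 172 = 86519/512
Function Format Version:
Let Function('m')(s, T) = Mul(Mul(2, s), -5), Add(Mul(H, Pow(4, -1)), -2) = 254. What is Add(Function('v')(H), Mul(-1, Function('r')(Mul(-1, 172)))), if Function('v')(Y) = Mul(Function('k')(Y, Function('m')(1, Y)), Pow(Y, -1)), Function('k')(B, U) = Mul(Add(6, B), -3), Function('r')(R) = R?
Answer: Rational(86519, 512) ≈ 168.98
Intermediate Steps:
H = 1024 (H = Add(8, Mul(4, 254)) = Add(8, 1016) = 1024)
Function('m')(s, T) = Mul(-10, s)
Function('k')(B, U) = Add(-18, Mul(-3, B))
Function('v')(Y) = Mul(Pow(Y, -1), Add(-18, Mul(-3, Y))) (Function('v')(Y) = Mul(Add(-18, Mul(-3, Y)), Pow(Y, -1)) = Mul(Pow(Y, -1), Add(-18, Mul(-3, Y))))
Add(Function('v')(H), Mul(-1, Function('r')(Mul(-1, 172)))) = Add(Add(-3, Mul(-18, Pow(1024, -1))), Mul(-1, Mul(-1, 172))) = Add(Add(-3, Mul(-18, Rational(1, 1024))), Mul(-1, -172)) = Add(Add(-3, Rational(-9, 512)), 172) = Add(Rational(-1545, 512), 172) = Rational(86519, 512)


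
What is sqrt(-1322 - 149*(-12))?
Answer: sqrt(466) ≈ 21.587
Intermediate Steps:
sqrt(-1322 - 149*(-12)) = sqrt(-1322 + 1788) = sqrt(466)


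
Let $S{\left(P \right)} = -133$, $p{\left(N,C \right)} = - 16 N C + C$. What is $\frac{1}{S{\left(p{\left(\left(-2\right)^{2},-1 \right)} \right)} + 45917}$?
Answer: $\frac{1}{45784} \approx 2.1842 \cdot 10^{-5}$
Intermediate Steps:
$p{\left(N,C \right)} = C - 16 C N$ ($p{\left(N,C \right)} = - 16 C N + C = C - 16 C N$)
$\frac{1}{S{\left(p{\left(\left(-2\right)^{2},-1 \right)} \right)} + 45917} = \frac{1}{-133 + 45917} = \frac{1}{45784}$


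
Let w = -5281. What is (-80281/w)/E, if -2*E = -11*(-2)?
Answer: -80281/58091 ≈ -1.3820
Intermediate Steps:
E = -11 (E = -(-11)*(-2)/2 = -½*22 = -11)
(-80281/w)/E = -80281/(-5281)/(-11) = -80281*(-1/5281)*(-1/11) = (80281/5281)*(-1/11) = -80281/58091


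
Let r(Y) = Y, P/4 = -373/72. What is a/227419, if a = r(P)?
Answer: -373/4093542 ≈ -9.1119e-5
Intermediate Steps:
P = -373/18 (P = 4*(-373/72) = -373/18 ≈ -20.722)
a = -373/18 ≈ -20.722
a/227419 = -373/18/227419 = -373/18*1/227419 = -373/4093542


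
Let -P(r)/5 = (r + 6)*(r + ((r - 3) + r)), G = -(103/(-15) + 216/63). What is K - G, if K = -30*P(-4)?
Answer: -472861/105 ≈ -4503.4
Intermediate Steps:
G = 361/105 (G = -(103*(-1/15) + 216*(1/63)) = -(-103/15 + 24/7) = -1*(-361/105) = 361/105 ≈ 3.4381)
P(r) = -5*(-3 + 3*r)*(6 + r) (P(r) = -5*(r + 6)*(r + ((r - 3) + r)) = -5*(6 + r)*(r + ((-3 + r) + r)) = -5*(6 + r)*(r + (-3 + 2*r)) = -5*(6 + r)*(-3 + 3*r) = -5*(-3 + 3*r)*(6 + r))
K = -4500 (K = -30*(90 - 75*(-4) - 15*(-4)**2) = -30*(90 + 300 - 15*16) = -30*(90 + 300 - 240) = -30*150 = -4500)
K - G = -4500 - 1*361/105 = -4500 - 361/105 = -472861/105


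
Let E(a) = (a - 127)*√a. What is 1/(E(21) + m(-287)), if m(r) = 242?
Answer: -121/88696 - 53*√21/88696 ≈ -0.0041025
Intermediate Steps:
E(a) = √a*(-127 + a) (E(a) = (-127 + a)*√a = √a*(-127 + a))
1/(E(21) + m(-287)) = 1/(√21*(-127 + 21) + 242) = 1/(√21*(-106) + 242) = 1/(-106*√21 + 242) = 1/(242 - 106*√21)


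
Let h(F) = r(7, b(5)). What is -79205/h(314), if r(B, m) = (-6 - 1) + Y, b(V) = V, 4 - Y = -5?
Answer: -79205/2 ≈ -39603.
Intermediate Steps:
Y = 9 (Y = 4 - 1*(-5) = 4 + 5 = 9)
r(B, m) = 2 (r(B, m) = (-6 - 1) + 9 = -7 + 9 = 2)
h(F) = 2
-79205/h(314) = -79205/2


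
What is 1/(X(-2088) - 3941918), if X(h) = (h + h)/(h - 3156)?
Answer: -437/1722617818 ≈ -2.5368e-7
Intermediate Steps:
X(h) = 2*h/(-3156 + h) (X(h) = (2*h)/(-3156 + h) = 2*h/(-3156 + h))
1/(X(-2088) - 3941918) = 1/(2*(-2088)/(-3156 - 2088) - 3941918) = 1/(2*(-2088)/(-5244) - 3941918) = 1/(2*(-2088)*(-1/5244) - 3941918) = 1/(348/437 - 3941918) = 1/(-1722617818/437) = -437/1722617818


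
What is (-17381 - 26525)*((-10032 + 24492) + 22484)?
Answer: -1622063264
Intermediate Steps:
(-17381 - 26525)*((-10032 + 24492) + 22484) = -43906*(14460 + 22484) = -43906*36944 = -1622063264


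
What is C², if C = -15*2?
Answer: 900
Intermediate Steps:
C = -30
C² = (-30)² = 900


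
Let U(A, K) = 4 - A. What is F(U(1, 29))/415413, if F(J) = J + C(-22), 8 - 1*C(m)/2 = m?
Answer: 7/46157 ≈ 0.00015166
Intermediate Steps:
C(m) = 16 - 2*m
F(J) = 60 + J (F(J) = J + (16 - 2*(-22)) = J + (16 + 44) = J + 60 = 60 + J)
F(U(1, 29))/415413 = (60 + (4 - 1*1))/415413 = (60 + (4 - 1))*(1/415413) = (60 + 3)*(1/415413) = 63*(1/415413) = 7/46157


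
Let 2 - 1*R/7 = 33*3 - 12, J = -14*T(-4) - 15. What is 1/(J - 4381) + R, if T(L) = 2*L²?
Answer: -2882181/4844 ≈ -595.00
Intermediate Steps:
J = -463 (J = -28*(-4)² - 15 = -28*16 - 15 = -14*32 - 15 = -448 - 15 = -463)
R = -595 (R = 14 - 7*(33*3 - 12) = 14 - 7*(99 - 12) = 14 - 7*87 = 14 - 609 = -595)
1/(J - 4381) + R = 1/(-463 - 4381) - 595 = 1/(-4844) - 595 = -1/4844 - 595 = -2882181/4844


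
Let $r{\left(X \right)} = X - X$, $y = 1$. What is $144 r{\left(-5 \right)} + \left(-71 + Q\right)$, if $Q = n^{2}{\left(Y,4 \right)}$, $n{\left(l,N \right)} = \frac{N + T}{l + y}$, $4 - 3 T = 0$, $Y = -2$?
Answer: $- \frac{383}{9} \approx -42.556$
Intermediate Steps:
$T = \frac{4}{3}$ ($T = \frac{4}{3} - 0 = \frac{4}{3} + 0 = \frac{4}{3} \approx 1.3333$)
$r{\left(X \right)} = 0$
$n{\left(l,N \right)} = \frac{\frac{4}{3} + N}{1 + l}$ ($n{\left(l,N \right)} = \frac{N + \frac{4}{3}}{l + 1} = \frac{\frac{4}{3} + N}{1 + l}$)
$Q = \frac{256}{9}$ ($Q = \left(\frac{\frac{4}{3} + 4}{1 - 2}\right)^{2} = \left(\frac{1}{-1} \cdot \frac{16}{3}\right)^{2} = \left(\left(-1\right) \frac{16}{3}\right)^{2} = \left(- \frac{16}{3}\right)^{2} = \frac{256}{9} \approx 28.444$)
$144 r{\left(-5 \right)} + \left(-71 + Q\right) = 144 \cdot 0 + \left(-71 + \frac{256}{9}\right) = 0 - \frac{383}{9} = - \frac{383}{9}$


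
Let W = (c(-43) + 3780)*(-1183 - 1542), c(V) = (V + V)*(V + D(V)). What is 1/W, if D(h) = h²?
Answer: 1/412935600 ≈ 2.4217e-9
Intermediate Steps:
c(V) = 2*V*(V + V²) (c(V) = (V + V)*(V + V²) = (2*V)*(V + V²) = 2*V*(V + V²))
W = 412935600 (W = (2*(-43)²*(1 - 43) + 3780)*(-1183 - 1542) = (2*1849*(-42) + 3780)*(-2725) = (-155316 + 3780)*(-2725) = -151536*(-2725) = 412935600)
1/W = 1/412935600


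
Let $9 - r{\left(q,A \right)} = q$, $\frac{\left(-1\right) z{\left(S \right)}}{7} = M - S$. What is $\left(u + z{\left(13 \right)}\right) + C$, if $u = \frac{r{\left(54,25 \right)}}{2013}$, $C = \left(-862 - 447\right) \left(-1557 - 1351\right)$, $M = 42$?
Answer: $\frac{2554073584}{671} \approx 3.8064 \cdot 10^{6}$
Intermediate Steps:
$z{\left(S \right)} = -294 + 7 S$ ($z{\left(S \right)} = - 7 \left(42 - S\right) = -294 + 7 S$)
$r{\left(q,A \right)} = 9 - q$
$C = 3806572$ ($C = \left(-1309\right) \left(-2908\right) = 3806572$)
$u = - \frac{15}{671}$ ($u = \frac{9 - 54}{2013} = \left(9 - 54\right) \frac{1}{2013} = \left(-45\right) \frac{1}{2013} = - \frac{15}{671} \approx -0.022355$)
$\left(u + z{\left(13 \right)}\right) + C = \left(- \frac{15}{671} + \left(-294 + 7 \cdot 13\right)\right) + 3806572 = \left(- \frac{15}{671} + \left(-294 + 91\right)\right) + 3806572 = \left(- \frac{15}{671} - 203\right) + 3806572 = - \frac{136228}{671} + 3806572 = \frac{2554073584}{671}$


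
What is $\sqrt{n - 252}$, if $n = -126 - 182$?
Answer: $4 i \sqrt{35} \approx 23.664 i$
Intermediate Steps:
$n = -308$
$\sqrt{n - 252} = \sqrt{-308 - 252} = \sqrt{-560} = 4 i \sqrt{35}$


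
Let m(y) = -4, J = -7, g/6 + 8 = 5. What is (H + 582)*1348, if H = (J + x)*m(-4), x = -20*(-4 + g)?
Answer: -1550200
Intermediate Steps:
g = -18 (g = -48 + 6*5 = -48 + 30 = -18)
x = 440 (x = -20*(-4 - 18) = -20*(-22) = -5*(-88) = 440)
H = -1732 (H = (-7 + 440)*(-4) = 433*(-4) = -1732)
(H + 582)*1348 = (-1732 + 582)*1348 = -1150*1348 = -1550200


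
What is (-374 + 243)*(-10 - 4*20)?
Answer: 11790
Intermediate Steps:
(-374 + 243)*(-10 - 4*20) = -131*(-10 - 80) = -131*(-90) = 11790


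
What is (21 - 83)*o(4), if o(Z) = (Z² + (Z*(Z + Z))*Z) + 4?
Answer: -9176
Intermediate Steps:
o(Z) = 4 + Z² + 2*Z³ (o(Z) = (Z² + (Z*(2*Z))*Z) + 4 = (Z² + (2*Z²)*Z) + 4 = (Z² + 2*Z³) + 4 = 4 + Z² + 2*Z³)
(21 - 83)*o(4) = (21 - 83)*(4 + 4² + 2*4³) = -62*(4 + 16 + 2*64) = -62*(4 + 16 + 128) = -62*148 = -9176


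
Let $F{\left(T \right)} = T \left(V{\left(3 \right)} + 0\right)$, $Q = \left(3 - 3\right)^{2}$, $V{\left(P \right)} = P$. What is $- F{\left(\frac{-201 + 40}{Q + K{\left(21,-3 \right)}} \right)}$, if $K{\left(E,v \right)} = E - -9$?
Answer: $\frac{161}{10} \approx 16.1$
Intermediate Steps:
$K{\left(E,v \right)} = 9 + E$ ($K{\left(E,v \right)} = E + 9 = 9 + E$)
$Q = 0$ ($Q = 0^{2} = 0$)
$F{\left(T \right)} = 3 T$ ($F{\left(T \right)} = T \left(3 + 0\right) = T 3 = 3 T$)
$- F{\left(\frac{-201 + 40}{Q + K{\left(21,-3 \right)}} \right)} = - 3 \frac{-201 + 40}{0 + \left(9 + 21\right)} = - 3 \left(- \frac{161}{0 + 30}\right) = - 3 \left(- \frac{161}{30}\right) = - 3 \left(\left(-161\right) \frac{1}{30}\right) = - \frac{3 \left(-161\right)}{30} = \left(-1\right) \left(- \frac{161}{10}\right) = \frac{161}{10}$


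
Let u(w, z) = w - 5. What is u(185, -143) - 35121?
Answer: -34941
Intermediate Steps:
u(w, z) = -5 + w
u(185, -143) - 35121 = (-5 + 185) - 35121 = 180 - 35121 = -34941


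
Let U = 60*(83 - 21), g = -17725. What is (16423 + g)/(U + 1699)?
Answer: -1302/5419 ≈ -0.24027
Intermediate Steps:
U = 3720 (U = 60*62 = 3720)
(16423 + g)/(U + 1699) = (16423 - 17725)/(3720 + 1699) = -1302/5419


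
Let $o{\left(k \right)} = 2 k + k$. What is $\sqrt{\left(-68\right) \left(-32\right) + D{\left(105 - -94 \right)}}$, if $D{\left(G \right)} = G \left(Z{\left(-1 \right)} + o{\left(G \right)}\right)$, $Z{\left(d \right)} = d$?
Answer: $6 \sqrt{3355} \approx 347.53$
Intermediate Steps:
$o{\left(k \right)} = 3 k$
$D{\left(G \right)} = G \left(-1 + 3 G\right)$
$\sqrt{\left(-68\right) \left(-32\right) + D{\left(105 - -94 \right)}} = \sqrt{\left(-68\right) \left(-32\right) + \left(105 - -94\right) \left(-1 + 3 \left(105 - -94\right)\right)} = \sqrt{2176 + \left(105 + 94\right) \left(-1 + 3 \left(105 + 94\right)\right)} = \sqrt{2176 + 199 \left(-1 + 3 \cdot 199\right)} = \sqrt{2176 + 199 \left(-1 + 597\right)} = \sqrt{2176 + 199 \cdot 596} = \sqrt{2176 + 118604} = \sqrt{120780} = 6 \sqrt{3355}$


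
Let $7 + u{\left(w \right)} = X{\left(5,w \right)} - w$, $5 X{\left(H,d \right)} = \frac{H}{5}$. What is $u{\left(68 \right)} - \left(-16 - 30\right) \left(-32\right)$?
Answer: $- \frac{7734}{5} \approx -1546.8$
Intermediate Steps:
$X{\left(H,d \right)} = \frac{H}{25}$ ($X{\left(H,d \right)} = \frac{H \frac{1}{5}}{5} = \frac{\frac{1}{5} H}{5} = \frac{H}{25}$)
$u{\left(w \right)} = - \frac{34}{5} - w$ ($u{\left(w \right)} = -7 - \left(- \frac{1}{5} + w\right) = - \frac{34}{5} - w$)
$u{\left(68 \right)} - \left(-16 - 30\right) \left(-32\right) = \left(- \frac{34}{5} - 68\right) - \left(-16 - 30\right) \left(-32\right) = \left(- \frac{34}{5} - 68\right) - \left(-46\right) \left(-32\right) = - \frac{374}{5} - 1472 = - \frac{7734}{5}$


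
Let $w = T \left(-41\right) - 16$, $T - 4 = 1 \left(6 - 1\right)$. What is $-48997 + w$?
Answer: $-49382$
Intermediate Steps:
$T = 9$ ($T = 4 + 1 \left(6 - 1\right) = 4 + 1 \cdot 5 = 4 + 5 = 9$)
$w = -385$ ($w = 9 \left(-41\right) - 16 = -369 - 16 = -385$)
$-48997 + w = -48997 - 385 = -49382$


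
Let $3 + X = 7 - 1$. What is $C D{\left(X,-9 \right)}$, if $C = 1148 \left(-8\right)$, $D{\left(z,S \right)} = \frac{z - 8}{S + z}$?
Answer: $- \frac{22960}{3} \approx -7653.3$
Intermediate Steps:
$X = 3$ ($X = -3 + \left(7 - 1\right) = -3 + 6 = 3$)
$D{\left(z,S \right)} = \frac{-8 + z}{S + z}$
$C = -9184$
$C D{\left(X,-9 \right)} = - 9184 \frac{-8 + 3}{-9 + 3} = - 9184 \frac{1}{-6} \left(-5\right) = - 9184 \left(\left(- \frac{1}{6}\right) \left(-5\right)\right) = \left(-9184\right) \frac{5}{6} = - \frac{22960}{3}$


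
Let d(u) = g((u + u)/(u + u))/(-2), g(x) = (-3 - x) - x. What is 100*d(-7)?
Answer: 250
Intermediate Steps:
g(x) = -3 - 2*x
d(u) = 5/2 (d(u) = (-3 - 2*(u + u)/(u + u))/(-2) = (-3 - 2*2*u/(2*u))*(-1/2) = (-3 - 2*2*u*1/(2*u))*(-1/2) = (-3 - 2*1)*(-1/2) = (-3 - 2)*(-1/2) = -5*(-1/2) = 5/2)
100*d(-7) = 100*(5/2) = 250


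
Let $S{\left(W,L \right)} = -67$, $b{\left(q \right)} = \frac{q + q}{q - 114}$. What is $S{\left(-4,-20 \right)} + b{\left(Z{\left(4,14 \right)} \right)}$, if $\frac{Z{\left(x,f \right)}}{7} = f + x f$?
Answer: $- \frac{6053}{94} \approx -64.394$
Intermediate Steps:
$Z{\left(x,f \right)} = 7 f + 7 f x$ ($Z{\left(x,f \right)} = 7 \left(f + x f\right) = 7 \left(f + f x\right) = 7 f + 7 f x$)
$b{\left(q \right)} = \frac{2 q}{-114 + q}$
$S{\left(-4,-20 \right)} + b{\left(Z{\left(4,14 \right)} \right)} = -67 + \frac{2 \cdot 7 \cdot 14 \left(1 + 4\right)}{-114 + 7 \cdot 14 \left(1 + 4\right)} = -67 + \frac{2 \cdot 7 \cdot 14 \cdot 5}{-114 + 7 \cdot 14 \cdot 5} = -67 + 2 \cdot 490 \frac{1}{-114 + 490} = -67 + 2 \cdot 490 \cdot \frac{1}{376} = -67 + \frac{245}{94} = - \frac{6053}{94}$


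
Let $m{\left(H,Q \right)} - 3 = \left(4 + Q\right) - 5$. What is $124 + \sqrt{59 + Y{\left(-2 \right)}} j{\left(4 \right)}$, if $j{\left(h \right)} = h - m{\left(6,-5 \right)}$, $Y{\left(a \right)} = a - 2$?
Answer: $124 + 7 \sqrt{55} \approx 175.91$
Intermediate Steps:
$m{\left(H,Q \right)} = 2 + Q$ ($m{\left(H,Q \right)} = 3 + \left(\left(4 + Q\right) - 5\right) = 3 + \left(-1 + Q\right) = 2 + Q$)
$Y{\left(a \right)} = -2 + a$
$j{\left(h \right)} = 3 + h$ ($j{\left(h \right)} = h - \left(2 - 5\right) = h - -3 = h + 3 = 3 + h$)
$124 + \sqrt{59 + Y{\left(-2 \right)}} j{\left(4 \right)} = 124 + \sqrt{59 - 4} \left(3 + 4\right) = 124 + \sqrt{59 - 4} \cdot 7 = 124 + \sqrt{55} \cdot 7 = 124 + 7 \sqrt{55}$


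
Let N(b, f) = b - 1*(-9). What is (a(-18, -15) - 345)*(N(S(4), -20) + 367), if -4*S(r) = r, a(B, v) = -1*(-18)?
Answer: -122625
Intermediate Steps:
a(B, v) = 18
S(r) = -r/4
N(b, f) = 9 + b (N(b, f) = b + 9 = 9 + b)
(a(-18, -15) - 345)*(N(S(4), -20) + 367) = (18 - 345)*((9 - ¼*4) + 367) = -327*((9 - 1) + 367) = -327*(8 + 367) = -327*375 = -122625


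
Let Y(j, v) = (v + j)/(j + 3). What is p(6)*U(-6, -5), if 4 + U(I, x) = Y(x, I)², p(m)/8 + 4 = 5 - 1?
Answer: 0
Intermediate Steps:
p(m) = 0 (p(m) = -32 + 8*(5 - 1) = -32 + 8*4 = -32 + 32 = 0)
Y(j, v) = (j + v)/(3 + j)
U(I, x) = -4 + (I + x)²/(3 + x)² (U(I, x) = -4 + ((x + I)/(3 + x))² = -4 + ((I + x)/(3 + x))² = -4 + (I + x)²/(3 + x)²)
p(6)*U(-6, -5) = 0*(-4 + (-6 - 5)²/(3 - 5)²) = 0*(-4 + (-11)²/(-2)²) = 0*(-4 + (¼)*121) = 0*(-4 + 121/4) = 0*(105/4) = 0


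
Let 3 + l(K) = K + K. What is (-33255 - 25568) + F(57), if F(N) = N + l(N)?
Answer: -58655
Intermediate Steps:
l(K) = -3 + 2*K (l(K) = -3 + (K + K) = -3 + 2*K)
F(N) = -3 + 3*N (F(N) = N + (-3 + 2*N) = -3 + 3*N)
(-33255 - 25568) + F(57) = (-33255 - 25568) + (-3 + 3*57) = -58823 + (-3 + 171) = -58823 + 168 = -58655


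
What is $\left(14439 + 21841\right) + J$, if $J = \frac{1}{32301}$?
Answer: $\frac{1171880281}{32301} \approx 36280.0$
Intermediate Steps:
$J = \frac{1}{32301} \approx 3.0959 \cdot 10^{-5}$
$\left(14439 + 21841\right) + J = \left(14439 + 21841\right) + \frac{1}{32301} = 36280 + \frac{1}{32301} = \frac{1171880281}{32301}$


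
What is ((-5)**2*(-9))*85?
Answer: -19125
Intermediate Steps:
((-5)**2*(-9))*85 = (25*(-9))*85 = -225*85 = -19125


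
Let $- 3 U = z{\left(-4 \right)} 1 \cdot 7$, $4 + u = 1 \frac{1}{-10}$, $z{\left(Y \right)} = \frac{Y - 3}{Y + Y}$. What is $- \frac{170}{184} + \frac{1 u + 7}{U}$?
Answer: $- \frac{52841}{22540} \approx -2.3443$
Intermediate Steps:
$z{\left(Y \right)} = \frac{-3 + Y}{2 Y}$
$u = - \frac{41}{10}$ ($u = -4 + 1 \frac{1}{-10} = -4 + 1 \left(- \frac{1}{10}\right) = -4 - \frac{1}{10} = - \frac{41}{10} \approx -4.1$)
$U = - \frac{49}{24}$ ($U = - \frac{\frac{-3 - 4}{2 \left(-4\right)} 1 \cdot 7}{3} = - \frac{\frac{1}{2} \left(- \frac{1}{4}\right) \left(-7\right) 1 \cdot 7}{3} = - \frac{\frac{7}{8} \cdot 1 \cdot 7}{3} = - \frac{\frac{7}{8} \cdot 7}{3} = \left(- \frac{1}{3}\right) \frac{49}{8} = - \frac{49}{24} \approx -2.0417$)
$- \frac{170}{184} + \frac{1 u + 7}{U} = - \frac{170}{184} + \frac{1 \left(- \frac{41}{10}\right) + 7}{- \frac{49}{24}} = \left(-170\right) \frac{1}{184} + \left(- \frac{41}{10} + 7\right) \left(- \frac{24}{49}\right) = - \frac{85}{92} + \frac{29}{10} \left(- \frac{24}{49}\right) = - \frac{85}{92} - \frac{348}{245} = - \frac{52841}{22540}$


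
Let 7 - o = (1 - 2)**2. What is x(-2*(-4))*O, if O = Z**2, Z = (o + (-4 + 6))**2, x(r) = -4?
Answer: -16384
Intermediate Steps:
o = 6 (o = 7 - (1 - 2)**2 = 7 - 1*(-1)**2 = 7 - 1*1 = 7 - 1 = 6)
Z = 64 (Z = (6 + (-4 + 6))**2 = (6 + 2)**2 = 8**2 = 64)
O = 4096 (O = 64**2 = 4096)
x(-2*(-4))*O = -4*4096 = -16384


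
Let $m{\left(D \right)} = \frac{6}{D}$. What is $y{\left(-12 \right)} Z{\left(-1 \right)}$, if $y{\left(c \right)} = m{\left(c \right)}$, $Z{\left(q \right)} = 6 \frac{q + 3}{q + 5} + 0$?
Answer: $- \frac{3}{2} \approx -1.5$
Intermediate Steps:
$Z{\left(q \right)} = \frac{6 \left(3 + q\right)}{5 + q}$ ($Z{\left(q \right)} = 6 \frac{3 + q}{5 + q} + 0 = \frac{6 \left(3 + q\right)}{5 + q} + 0 = \frac{6 \left(3 + q\right)}{5 + q}$)
$y{\left(c \right)} = \frac{6}{c}$
$y{\left(-12 \right)} Z{\left(-1 \right)} = \frac{6}{-12} \frac{6 \left(3 - 1\right)}{5 - 1} = 6 \left(- \frac{1}{12}\right) 6 \cdot \frac{1}{4} \cdot 2 = - \frac{6 \cdot \frac{1}{4} \cdot 2}{2} = \left(- \frac{1}{2}\right) 3 = - \frac{3}{2}$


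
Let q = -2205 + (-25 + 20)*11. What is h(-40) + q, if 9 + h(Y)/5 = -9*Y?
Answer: -505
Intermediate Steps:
q = -2260 (q = -2205 - 5*11 = -2205 - 55 = -2260)
h(Y) = -45 - 45*Y (h(Y) = -45 + 5*(-9*Y) = -45 - 45*Y)
h(-40) + q = (-45 - 45*(-40)) - 2260 = (-45 + 1800) - 2260 = 1755 - 2260 = -505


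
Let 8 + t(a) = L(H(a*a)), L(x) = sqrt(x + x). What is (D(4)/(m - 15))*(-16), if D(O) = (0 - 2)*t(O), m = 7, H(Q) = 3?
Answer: 32 - 4*sqrt(6) ≈ 22.202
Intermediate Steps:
L(x) = sqrt(2)*sqrt(x) (L(x) = sqrt(2*x) = sqrt(2)*sqrt(x))
t(a) = -8 + sqrt(6) (t(a) = -8 + sqrt(2)*sqrt(3) = -8 + sqrt(6))
D(O) = 16 - 2*sqrt(6) (D(O) = (0 - 2)*(-8 + sqrt(6)) = -2*(-8 + sqrt(6)) = 16 - 2*sqrt(6))
(D(4)/(m - 15))*(-16) = ((16 - 2*sqrt(6))/(7 - 15))*(-16) = ((16 - 2*sqrt(6))/(-8))*(-16) = -(16 - 2*sqrt(6))/8*(-16) = (-2 + sqrt(6)/4)*(-16) = 32 - 4*sqrt(6)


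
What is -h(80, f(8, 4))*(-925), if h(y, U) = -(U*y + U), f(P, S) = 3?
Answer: -224775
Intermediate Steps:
h(y, U) = -U - U*y (h(y, U) = -(U + U*y) = -U - U*y)
-h(80, f(8, 4))*(-925) = -(-1*3*(1 + 80))*(-925) = -(-1*3*81)*(-925) = -(-243)*(-925) = -1*224775 = -224775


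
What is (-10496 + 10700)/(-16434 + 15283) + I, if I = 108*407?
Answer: 50593152/1151 ≈ 43956.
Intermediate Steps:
I = 43956
(-10496 + 10700)/(-16434 + 15283) + I = (-10496 + 10700)/(-16434 + 15283) + 43956 = 204/(-1151) + 43956 = 204*(-1/1151) + 43956 = -204/1151 + 43956 = 50593152/1151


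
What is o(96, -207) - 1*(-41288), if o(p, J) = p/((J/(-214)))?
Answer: 2855720/69 ≈ 41387.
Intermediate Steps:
o(p, J) = -214*p/J (o(p, J) = p/((J*(-1/214))) = p/((-J/214)) = p*(-214/J) = -214*p/J)
o(96, -207) - 1*(-41288) = -214*96/(-207) - 1*(-41288) = -214*96*(-1/207) + 41288 = 6848/69 + 41288 = 2855720/69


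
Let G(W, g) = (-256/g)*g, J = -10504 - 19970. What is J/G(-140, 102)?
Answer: 15237/128 ≈ 119.04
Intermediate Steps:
J = -30474
G(W, g) = -256
J/G(-140, 102) = -30474/(-256) = -30474*(-1/256) = 15237/128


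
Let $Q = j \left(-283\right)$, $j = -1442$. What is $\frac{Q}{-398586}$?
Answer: $- \frac{204043}{199293} \approx -1.0238$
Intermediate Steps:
$Q = 408086$ ($Q = \left(-1442\right) \left(-283\right) = 408086$)
$\frac{Q}{-398586} = \frac{408086}{-398586} = 408086 \left(- \frac{1}{398586}\right) = - \frac{204043}{199293}$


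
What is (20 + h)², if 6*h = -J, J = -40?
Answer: 6400/9 ≈ 711.11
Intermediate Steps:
h = 20/3 (h = (-1*(-40))/6 = (⅙)*40 = 20/3 ≈ 6.6667)
(20 + h)² = (20 + 20/3)² = (80/3)² = 6400/9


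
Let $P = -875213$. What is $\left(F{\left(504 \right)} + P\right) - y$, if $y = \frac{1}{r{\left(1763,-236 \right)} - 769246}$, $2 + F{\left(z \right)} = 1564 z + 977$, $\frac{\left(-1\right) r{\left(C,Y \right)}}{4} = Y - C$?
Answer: $- \frac{65453797499}{761250} \approx -85982.0$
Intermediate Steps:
$r{\left(C,Y \right)} = - 4 Y + 4 C$ ($r{\left(C,Y \right)} = - 4 \left(Y - C\right) = - 4 Y + 4 C$)
$F{\left(z \right)} = 975 + 1564 z$ ($F{\left(z \right)} = -2 + \left(1564 z + 977\right) = -2 + \left(977 + 1564 z\right) = 975 + 1564 z$)
$y = - \frac{1}{761250}$ ($y = \frac{1}{\left(\left(-4\right) \left(-236\right) + 4 \cdot 1763\right) - 769246} = \frac{1}{\left(944 + 7052\right) - 769246} = \frac{1}{7996 - 769246} = \frac{1}{-761250} = - \frac{1}{761250} \approx -1.3136 \cdot 10^{-6}$)
$\left(F{\left(504 \right)} + P\right) - y = \left(\left(975 + 1564 \cdot 504\right) - 875213\right) - - \frac{1}{761250} = \left(\left(975 + 788256\right) - 875213\right) + \frac{1}{761250} = \left(789231 - 875213\right) + \frac{1}{761250} = -85982 + \frac{1}{761250} = - \frac{65453797499}{761250}$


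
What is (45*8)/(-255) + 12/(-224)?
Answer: -1395/952 ≈ -1.4653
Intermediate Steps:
(45*8)/(-255) + 12/(-224) = 360*(-1/255) + 12*(-1/224) = -24/17 - 3/56 = -1395/952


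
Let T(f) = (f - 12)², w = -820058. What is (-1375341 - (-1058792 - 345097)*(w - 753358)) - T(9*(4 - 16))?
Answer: -2208902804565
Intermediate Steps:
T(f) = (-12 + f)²
(-1375341 - (-1058792 - 345097)*(w - 753358)) - T(9*(4 - 16)) = (-1375341 - (-1058792 - 345097)*(-820058 - 753358)) - (-12 + 9*(4 - 16))² = (-1375341 - (-1403889)*(-1573416)) - (-12 + 9*(-12))² = (-1375341 - 1*2208901414824) - (-12 - 108)² = (-1375341 - 2208901414824) - 1*(-120)² = -2208902790165 - 1*14400 = -2208902790165 - 14400 = -2208902804565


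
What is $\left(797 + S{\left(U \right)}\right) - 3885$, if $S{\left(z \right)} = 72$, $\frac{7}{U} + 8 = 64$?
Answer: $-3016$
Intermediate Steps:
$U = \frac{1}{8}$ ($U = \frac{7}{-8 + 64} = \frac{7}{56} = 7 \cdot \frac{1}{56} = \frac{1}{8} \approx 0.125$)
$\left(797 + S{\left(U \right)}\right) - 3885 = \left(797 + 72\right) - 3885 = 869 - 3885 = -3016$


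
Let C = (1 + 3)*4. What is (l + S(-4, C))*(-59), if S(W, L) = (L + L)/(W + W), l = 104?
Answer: -5900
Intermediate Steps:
C = 16 (C = 4*4 = 16)
S(W, L) = L/W (S(W, L) = (2*L)/((2*W)) = (2*L)*(1/(2*W)) = L/W)
(l + S(-4, C))*(-59) = (104 + 16/(-4))*(-59) = (104 + 16*(-¼))*(-59) = (104 - 4)*(-59) = 100*(-59) = -5900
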